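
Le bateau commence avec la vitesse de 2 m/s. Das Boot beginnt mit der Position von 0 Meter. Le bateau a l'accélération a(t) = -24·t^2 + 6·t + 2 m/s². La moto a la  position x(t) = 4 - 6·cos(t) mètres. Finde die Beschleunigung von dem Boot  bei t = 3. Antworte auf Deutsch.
Mit a(t) = -24·t^2 + 6·t + 2 und Einsetzen von t = 3, finden wir a = -196.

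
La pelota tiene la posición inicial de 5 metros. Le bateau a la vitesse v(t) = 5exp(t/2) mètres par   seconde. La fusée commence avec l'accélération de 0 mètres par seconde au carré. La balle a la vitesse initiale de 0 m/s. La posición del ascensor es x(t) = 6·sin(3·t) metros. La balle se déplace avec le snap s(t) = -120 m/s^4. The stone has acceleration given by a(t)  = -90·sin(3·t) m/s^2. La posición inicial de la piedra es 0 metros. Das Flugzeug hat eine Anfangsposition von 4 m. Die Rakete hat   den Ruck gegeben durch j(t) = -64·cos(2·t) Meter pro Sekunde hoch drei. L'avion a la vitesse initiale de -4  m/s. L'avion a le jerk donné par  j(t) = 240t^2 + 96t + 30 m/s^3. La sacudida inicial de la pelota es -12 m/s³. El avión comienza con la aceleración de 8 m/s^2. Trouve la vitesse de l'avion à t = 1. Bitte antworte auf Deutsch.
Um dies zu lösen, müssen wir 2 Stammfunktionen unserer Gleichung für den Ruck j(t) = 240·t^2 + 96·t + 30 finden. Die Stammfunktion von dem Ruck, mit a(0) = 8, ergibt die Beschleunigung: a(t) = 80·t^3 + 48·t^2 + 30·t + 8. Durch Integration von der Beschleunigung und Verwendung der Anfangsbedingung v(0) = -4, erhalten wir v(t) = 20·t^4 + 16·t^3 + 15·t^2 + 8·t - 4. Aus der Gleichung für die Geschwindigkeit v(t) = 20·t^4 + 16·t^3 + 15·t^2 + 8·t - 4, setzen wir t = 1 ein und erhalten v = 55.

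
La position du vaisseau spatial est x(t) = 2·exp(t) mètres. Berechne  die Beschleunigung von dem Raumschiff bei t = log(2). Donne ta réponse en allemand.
Wir müssen unsere Gleichung für die Position x(t) = 2·exp(t) 2-mal ableiten. Die Ableitung von der Position ergibt die Geschwindigkeit: v(t) = 2·exp(t). Mit d/dt von v(t) finden wir a(t) = 2·exp(t). Mit a(t) = 2·exp(t) und Einsetzen von t = log(2), finden wir a = 4.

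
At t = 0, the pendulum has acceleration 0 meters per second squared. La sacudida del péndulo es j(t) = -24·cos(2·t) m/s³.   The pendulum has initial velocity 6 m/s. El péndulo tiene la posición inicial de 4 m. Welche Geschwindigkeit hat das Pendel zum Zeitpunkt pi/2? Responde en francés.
Nous devons trouver la primitive de notre équation du jerk j(t) = -24·cos(2·t) 2 fois. La primitive du jerk est l'accélération. En utilisant a(0) = 0, nous obtenons a(t) = -12·sin(2·t). En intégrant l'accélération et en utilisant la condition initiale v(0) = 6, nous obtenons v(t) = 6·cos(2·t). Nous avons la vitesse v(t) = 6·cos(2·t). En substituant t = pi/2: v(pi/2) = -6.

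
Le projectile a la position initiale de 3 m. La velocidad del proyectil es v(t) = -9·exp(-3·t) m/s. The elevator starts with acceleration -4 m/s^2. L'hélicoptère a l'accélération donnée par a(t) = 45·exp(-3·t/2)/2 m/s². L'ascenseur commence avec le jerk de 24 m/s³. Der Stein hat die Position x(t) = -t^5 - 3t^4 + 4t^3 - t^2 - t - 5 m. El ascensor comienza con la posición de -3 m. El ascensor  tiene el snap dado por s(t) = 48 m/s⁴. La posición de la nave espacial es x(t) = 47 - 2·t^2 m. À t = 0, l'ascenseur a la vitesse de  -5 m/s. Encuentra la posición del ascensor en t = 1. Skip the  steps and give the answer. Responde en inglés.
x(1) = -4.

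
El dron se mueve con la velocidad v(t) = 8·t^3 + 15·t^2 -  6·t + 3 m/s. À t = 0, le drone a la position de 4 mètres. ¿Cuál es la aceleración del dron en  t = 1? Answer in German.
Ausgehend von der Geschwindigkeit v(t) = 8·t^3 + 15·t^2 - 6·t + 3, nehmen wir 1 Ableitung. Die Ableitung von der Geschwindigkeit ergibt die Beschleunigung: a(t) = 24·t^2 + 30·t - 6. Wir haben die Beschleunigung a(t) = 24·t^2 + 30·t - 6. Durch Einsetzen von t = 1: a(1) = 48.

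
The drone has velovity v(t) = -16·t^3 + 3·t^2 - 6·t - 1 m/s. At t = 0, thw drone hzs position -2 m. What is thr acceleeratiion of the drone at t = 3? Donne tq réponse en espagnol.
Partiendo de la velocidad v(t) = -16·t^3 + 3·t^2 - 6·t - 1, tomamos 1 derivada. Derivando la velocidad, obtenemos la aceleración: a(t) = -48·t^2 + 6·t - 6. De la ecuación de la aceleración a(t) = -48·t^2 + 6·t - 6, sustituimos t = 3 para obtener a = -420.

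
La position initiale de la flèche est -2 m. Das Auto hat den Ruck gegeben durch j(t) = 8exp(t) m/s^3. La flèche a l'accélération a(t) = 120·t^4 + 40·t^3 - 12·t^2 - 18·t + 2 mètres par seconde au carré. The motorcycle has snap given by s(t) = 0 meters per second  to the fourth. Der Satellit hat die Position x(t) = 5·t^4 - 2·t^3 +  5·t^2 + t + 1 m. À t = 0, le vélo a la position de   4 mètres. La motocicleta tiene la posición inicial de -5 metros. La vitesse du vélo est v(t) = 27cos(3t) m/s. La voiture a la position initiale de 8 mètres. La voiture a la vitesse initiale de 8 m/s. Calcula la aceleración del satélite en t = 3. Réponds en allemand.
Wir müssen unsere Gleichung für die Position x(t) = 5·t^4 - 2·t^3 + 5·t^2 + t + 1 2-mal ableiten. Mit d/dt von x(t) finden wir v(t) = 20·t^3 - 6·t^2 + 10·t + 1. Mit d/dt von v(t) finden wir a(t) = 60·t^2 - 12·t + 10. Mit a(t) = 60·t^2 - 12·t + 10 und Einsetzen von t = 3, finden wir a = 514.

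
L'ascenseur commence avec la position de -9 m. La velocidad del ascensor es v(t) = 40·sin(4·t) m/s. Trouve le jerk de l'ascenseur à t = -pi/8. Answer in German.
Wir müssen unsere Gleichung für die Geschwindigkeit v(t) = 40·sin(4·t) 2-mal ableiten. Durch Ableiten von der Geschwindigkeit erhalten wir die Beschleunigung: a(t) = 160·cos(4·t). Die Ableitung von der Beschleunigung ergibt den Ruck: j(t) = -640·sin(4·t). Mit j(t) = -640·sin(4·t) und Einsetzen von t = -pi/8, finden wir j = 640.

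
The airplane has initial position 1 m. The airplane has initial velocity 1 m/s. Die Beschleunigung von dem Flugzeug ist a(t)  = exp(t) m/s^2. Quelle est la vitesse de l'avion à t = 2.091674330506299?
En partant de l'accélération a(t) = exp(t), nous prenons 1 intégrale. En prenant ∫a(t)dt et en appliquant v(0) = 1, nous trouvons v(t) = exp(t). De l'équation de la vitesse v(t) = exp(t), nous substituons t = 2.091674330506299 pour obtenir v = 8.09846332328839.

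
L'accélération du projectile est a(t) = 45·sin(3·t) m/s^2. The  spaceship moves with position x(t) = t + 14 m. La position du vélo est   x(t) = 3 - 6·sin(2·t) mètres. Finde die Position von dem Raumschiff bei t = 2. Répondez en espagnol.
Usando x(t) = t + 14 y sustituyendo t = 2, encontramos x = 16.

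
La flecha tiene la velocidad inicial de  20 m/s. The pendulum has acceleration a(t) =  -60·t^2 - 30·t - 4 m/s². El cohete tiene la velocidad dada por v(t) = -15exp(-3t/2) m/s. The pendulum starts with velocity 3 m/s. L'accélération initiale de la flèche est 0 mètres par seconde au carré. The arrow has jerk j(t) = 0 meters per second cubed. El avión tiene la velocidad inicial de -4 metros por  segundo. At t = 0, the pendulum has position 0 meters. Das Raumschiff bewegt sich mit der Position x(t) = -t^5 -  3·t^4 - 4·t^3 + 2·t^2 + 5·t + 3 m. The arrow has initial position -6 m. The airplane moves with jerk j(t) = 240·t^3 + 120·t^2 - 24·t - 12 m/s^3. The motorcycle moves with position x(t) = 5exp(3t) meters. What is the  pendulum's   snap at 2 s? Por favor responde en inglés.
Starting from acceleration a(t) = -60·t^2 - 30·t - 4, we take 2 derivatives. The derivative of acceleration gives jerk: j(t) = -120·t - 30. The derivative of jerk gives snap: s(t) = -120. We have snap s(t) = -120. Substituting t = 2: s(2) = -120.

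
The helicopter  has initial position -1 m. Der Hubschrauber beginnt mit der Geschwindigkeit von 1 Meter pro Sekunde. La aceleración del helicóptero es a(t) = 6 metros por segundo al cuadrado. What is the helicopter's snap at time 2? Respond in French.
Pour résoudre ceci, nous devons prendre 2 dérivées de notre équation de l'accélération a(t) = 6. En prenant d/dt de a(t), nous trouvons j(t) = 0. En dérivant le jerk, nous obtenons le snap: s(t) = 0. En utilisant s(t) = 0 et en substituant t = 2, nous trouvons s = 0.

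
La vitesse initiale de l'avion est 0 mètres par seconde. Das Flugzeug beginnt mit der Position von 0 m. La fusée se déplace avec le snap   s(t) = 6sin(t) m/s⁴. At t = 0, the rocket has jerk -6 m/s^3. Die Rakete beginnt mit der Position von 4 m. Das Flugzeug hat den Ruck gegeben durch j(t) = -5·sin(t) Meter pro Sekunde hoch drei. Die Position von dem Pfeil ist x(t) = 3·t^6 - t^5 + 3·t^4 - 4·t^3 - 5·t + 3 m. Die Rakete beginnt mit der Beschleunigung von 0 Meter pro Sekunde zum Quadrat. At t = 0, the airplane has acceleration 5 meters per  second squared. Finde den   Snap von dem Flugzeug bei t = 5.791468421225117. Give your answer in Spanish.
Partiendo de la sacudida j(t) = -5·sin(t), tomamos 1 derivada. Derivando la sacudida, obtenemos el snap: s(t) = -5·cos(t). Usando s(t) = -5·cos(t) y sustituyendo t = 5.791468421225117, encontramos s = -4.40761773802532.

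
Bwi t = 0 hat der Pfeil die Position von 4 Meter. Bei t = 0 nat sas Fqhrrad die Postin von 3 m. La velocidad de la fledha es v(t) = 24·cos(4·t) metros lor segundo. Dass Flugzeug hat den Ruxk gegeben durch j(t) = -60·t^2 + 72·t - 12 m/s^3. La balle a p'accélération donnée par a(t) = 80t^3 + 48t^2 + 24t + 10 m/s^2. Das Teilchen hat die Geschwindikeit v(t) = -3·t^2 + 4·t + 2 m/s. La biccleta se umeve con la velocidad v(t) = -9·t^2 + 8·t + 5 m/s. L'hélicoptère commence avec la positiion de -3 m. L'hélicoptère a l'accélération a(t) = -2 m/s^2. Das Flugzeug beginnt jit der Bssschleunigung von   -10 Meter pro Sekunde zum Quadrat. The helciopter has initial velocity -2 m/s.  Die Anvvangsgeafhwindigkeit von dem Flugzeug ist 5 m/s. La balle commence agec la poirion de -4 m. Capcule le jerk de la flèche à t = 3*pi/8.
Nous devons dériver notre équation de la vitesse v(t) = 24·cos(4·t) 2 fois. En dérivant la vitesse, nous obtenons l'accélération: a(t) = -96·sin(4·t). En prenant d/dt de a(t), nous trouvons j(t) = -384·cos(4·t). En utilisant j(t) = -384·cos(4·t) et en substituant t = 3*pi/8, nous trouvons j = 0.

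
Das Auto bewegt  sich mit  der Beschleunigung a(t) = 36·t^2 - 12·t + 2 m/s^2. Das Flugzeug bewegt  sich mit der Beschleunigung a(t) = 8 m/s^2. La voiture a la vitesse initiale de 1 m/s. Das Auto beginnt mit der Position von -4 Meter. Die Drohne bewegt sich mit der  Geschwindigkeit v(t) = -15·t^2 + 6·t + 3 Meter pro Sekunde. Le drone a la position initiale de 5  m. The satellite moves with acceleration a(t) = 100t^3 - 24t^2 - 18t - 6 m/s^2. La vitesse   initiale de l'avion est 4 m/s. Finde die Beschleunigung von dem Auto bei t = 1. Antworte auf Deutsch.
Wir haben die Beschleunigung a(t) = 36·t^2 - 12·t + 2. Durch Einsetzen von t = 1: a(1) = 26.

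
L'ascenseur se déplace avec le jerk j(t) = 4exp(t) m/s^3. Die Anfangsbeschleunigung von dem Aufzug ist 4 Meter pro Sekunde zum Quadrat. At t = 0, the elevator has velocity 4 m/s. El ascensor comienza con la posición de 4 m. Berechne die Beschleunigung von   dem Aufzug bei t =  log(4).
Um dies zu lösen, müssen wir 1 Integral unserer Gleichung für den Ruck j(t) = 4·exp(t) finden. Das Integral von dem Ruck, mit a(0) = 4, ergibt die Beschleunigung: a(t) = 4·exp(t). Aus der Gleichung für die Beschleunigung a(t) = 4·exp(t), setzen wir t = log(4) ein und erhalten a = 16.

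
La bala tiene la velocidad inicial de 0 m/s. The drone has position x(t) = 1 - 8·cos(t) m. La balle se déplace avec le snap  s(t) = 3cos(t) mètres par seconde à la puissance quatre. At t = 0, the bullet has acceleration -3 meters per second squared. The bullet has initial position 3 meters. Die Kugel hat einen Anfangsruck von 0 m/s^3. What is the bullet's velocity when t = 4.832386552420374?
Starting from snap s(t) = 3·cos(t), we take 3 antiderivatives. The integral of snap is jerk. Using j(0) = 0, we get j(t) = 3·sin(t). Taking ∫j(t)dt and applying a(0) = -3, we find a(t) = -3·cos(t). The antiderivative of acceleration, with v(0) = 0, gives velocity: v(t) = -3·sin(t). From the given velocity equation v(t) = -3·sin(t), we substitute t = 4.832386552420374 to get v = 2.97842677952372.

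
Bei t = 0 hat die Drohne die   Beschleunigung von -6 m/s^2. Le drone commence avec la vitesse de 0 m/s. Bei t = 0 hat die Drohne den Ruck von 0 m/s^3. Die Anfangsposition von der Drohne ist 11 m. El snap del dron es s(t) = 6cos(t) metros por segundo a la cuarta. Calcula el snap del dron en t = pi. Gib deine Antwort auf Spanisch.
Tenemos el snap s(t) = 6·cos(t). Sustituyendo t = pi: s(pi) = -6.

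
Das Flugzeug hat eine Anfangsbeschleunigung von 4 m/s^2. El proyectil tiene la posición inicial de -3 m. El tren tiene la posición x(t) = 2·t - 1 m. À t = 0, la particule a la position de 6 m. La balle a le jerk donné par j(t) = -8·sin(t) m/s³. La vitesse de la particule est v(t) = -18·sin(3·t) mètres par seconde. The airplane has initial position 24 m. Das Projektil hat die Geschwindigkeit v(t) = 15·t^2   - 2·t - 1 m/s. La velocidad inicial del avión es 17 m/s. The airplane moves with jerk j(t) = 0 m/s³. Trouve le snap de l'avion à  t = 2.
Nous devons dériver notre équation du jerk j(t) = 0 1 fois. La dérivée du jerk donne le snap: s(t) = 0. De l'équation du snap s(t) = 0, nous substituons t = 2 pour obtenir s = 0.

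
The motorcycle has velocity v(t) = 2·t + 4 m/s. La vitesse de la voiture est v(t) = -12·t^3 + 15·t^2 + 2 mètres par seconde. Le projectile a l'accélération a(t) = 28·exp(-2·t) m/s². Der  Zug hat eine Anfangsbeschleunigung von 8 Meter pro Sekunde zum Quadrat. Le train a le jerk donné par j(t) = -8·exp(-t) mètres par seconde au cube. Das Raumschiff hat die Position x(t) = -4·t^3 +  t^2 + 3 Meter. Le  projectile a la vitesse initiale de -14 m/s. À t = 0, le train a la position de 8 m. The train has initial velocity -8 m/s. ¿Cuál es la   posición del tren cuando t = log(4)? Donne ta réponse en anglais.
Starting from jerk j(t) = -8·exp(-t), we take 3 antiderivatives. Taking ∫j(t)dt and applying a(0) = 8, we find a(t) = 8·exp(-t). The integral of acceleration is velocity. Using v(0) = -8, we get v(t) = -8·exp(-t). Taking ∫v(t)dt and applying x(0) = 8, we find x(t) = 8·exp(-t). From the given position equation x(t) = 8·exp(-t), we substitute t = log(4) to get x = 2.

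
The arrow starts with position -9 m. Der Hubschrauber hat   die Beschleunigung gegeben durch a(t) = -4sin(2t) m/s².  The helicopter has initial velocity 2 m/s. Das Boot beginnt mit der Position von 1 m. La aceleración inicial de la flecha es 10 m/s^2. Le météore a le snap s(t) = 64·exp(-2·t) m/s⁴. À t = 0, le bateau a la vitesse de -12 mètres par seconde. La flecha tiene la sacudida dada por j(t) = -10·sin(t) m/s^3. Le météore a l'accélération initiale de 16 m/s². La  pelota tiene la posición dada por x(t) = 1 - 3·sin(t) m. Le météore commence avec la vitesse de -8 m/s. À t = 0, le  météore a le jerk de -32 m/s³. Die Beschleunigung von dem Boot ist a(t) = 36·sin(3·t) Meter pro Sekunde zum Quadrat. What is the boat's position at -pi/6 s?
Starting from acceleration a(t) = 36·sin(3·t), we take 2 integrals. Taking ∫a(t)dt and applying v(0) = -12, we find v(t) = -12·cos(3·t). Integrating velocity and using the initial condition x(0) = 1, we get x(t) = 1 - 4·sin(3·t). We have position x(t) = 1 - 4·sin(3·t). Substituting t = -pi/6: x(-pi/6) = 5.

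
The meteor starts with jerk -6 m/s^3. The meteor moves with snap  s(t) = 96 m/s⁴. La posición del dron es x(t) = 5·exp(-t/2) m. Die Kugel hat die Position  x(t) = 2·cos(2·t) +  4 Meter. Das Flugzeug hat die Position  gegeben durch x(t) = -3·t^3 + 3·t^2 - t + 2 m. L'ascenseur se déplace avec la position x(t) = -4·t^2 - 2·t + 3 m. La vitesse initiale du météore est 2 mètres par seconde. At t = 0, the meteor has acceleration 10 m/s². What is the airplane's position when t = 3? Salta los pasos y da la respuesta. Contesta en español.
La posición en t = 3 es x = -55.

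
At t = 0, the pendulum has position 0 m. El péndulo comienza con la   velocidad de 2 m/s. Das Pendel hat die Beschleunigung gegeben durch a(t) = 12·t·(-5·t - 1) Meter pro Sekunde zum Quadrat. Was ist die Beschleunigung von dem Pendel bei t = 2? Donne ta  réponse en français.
De l'équation de l'accélération a(t) = 12·t·(-5·t - 1), nous substituons t = 2 pour obtenir a = -264.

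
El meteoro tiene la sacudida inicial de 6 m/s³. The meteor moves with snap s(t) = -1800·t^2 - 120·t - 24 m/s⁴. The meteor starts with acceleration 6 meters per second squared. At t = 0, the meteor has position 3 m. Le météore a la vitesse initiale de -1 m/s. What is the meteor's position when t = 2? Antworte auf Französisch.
En partant du snap s(t) = -1800·t^2 - 120·t - 24, nous prenons 4 primitives. En prenant ∫s(t)dt et en appliquant j(0) = 6, nous trouvons j(t) = -600·t^3 - 60·t^2 - 24·t + 6. L'intégrale du jerk est l'accélération. En utilisant a(0) = 6, nous obtenons a(t) = -150·t^4 - 20·t^3 - 12·t^2 + 6·t + 6. En intégrant l'accélération et en utilisant la condition initiale v(0) = -1, nous obtenons v(t) = -30·t^5 - 5·t^4 - 4·t^3 + 3·t^2 + 6·t - 1. En prenant ∫v(t)dt et en appliquant x(0) = 3, nous trouvons x(t) = -5·t^6 - t^5 - t^4 + t^3 + 3·t^2 - t + 3. De l'équation de la position x(t) = -5·t^6 - t^5 - t^4 + t^3 + 3·t^2 - t + 3, nous substituons t = 2 pour obtenir x = -347.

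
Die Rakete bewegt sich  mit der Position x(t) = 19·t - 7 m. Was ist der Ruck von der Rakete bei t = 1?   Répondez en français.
En partant de la position x(t) = 19·t - 7, nous prenons 3 dérivées. En dérivant la position, nous obtenons la vitesse: v(t) = 19. En prenant d/dt de v(t), nous trouvons a(t) = 0. En prenant d/dt de a(t), nous trouvons j(t) = 0. De l'équation du jerk j(t) = 0, nous substituons t = 1 pour obtenir j = 0.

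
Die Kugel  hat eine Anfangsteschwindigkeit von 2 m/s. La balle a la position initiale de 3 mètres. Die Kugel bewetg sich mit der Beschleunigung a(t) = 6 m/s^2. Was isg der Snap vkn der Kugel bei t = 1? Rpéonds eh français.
En partant de l'accélération a(t) = 6, nous prenons 2 dérivées. En prenant d/dt de a(t), nous trouvons j(t) = 0. En prenant d/dt de j(t), nous trouvons s(t) = 0. En utilisant s(t) = 0 et en substituant t = 1, nous trouvons s = 0.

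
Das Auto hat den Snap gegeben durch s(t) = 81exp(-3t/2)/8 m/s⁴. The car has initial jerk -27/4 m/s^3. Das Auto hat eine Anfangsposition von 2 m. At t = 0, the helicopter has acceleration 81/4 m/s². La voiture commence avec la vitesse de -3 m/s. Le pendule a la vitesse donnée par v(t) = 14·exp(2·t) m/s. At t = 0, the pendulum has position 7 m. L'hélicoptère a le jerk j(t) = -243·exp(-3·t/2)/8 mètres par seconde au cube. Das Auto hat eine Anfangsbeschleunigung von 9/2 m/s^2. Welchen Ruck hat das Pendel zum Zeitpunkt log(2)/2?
Um dies zu lösen, müssen wir 2 Ableitungen unserer Gleichung für die Geschwindigkeit v(t) = 14·exp(2·t) nehmen. Mit d/dt von v(t) finden wir a(t) = 28·exp(2·t). Durch Ableiten von der Beschleunigung erhalten wir den Ruck: j(t) = 56·exp(2·t). Mit j(t) = 56·exp(2·t) und Einsetzen von t = log(2)/2, finden wir j = 112.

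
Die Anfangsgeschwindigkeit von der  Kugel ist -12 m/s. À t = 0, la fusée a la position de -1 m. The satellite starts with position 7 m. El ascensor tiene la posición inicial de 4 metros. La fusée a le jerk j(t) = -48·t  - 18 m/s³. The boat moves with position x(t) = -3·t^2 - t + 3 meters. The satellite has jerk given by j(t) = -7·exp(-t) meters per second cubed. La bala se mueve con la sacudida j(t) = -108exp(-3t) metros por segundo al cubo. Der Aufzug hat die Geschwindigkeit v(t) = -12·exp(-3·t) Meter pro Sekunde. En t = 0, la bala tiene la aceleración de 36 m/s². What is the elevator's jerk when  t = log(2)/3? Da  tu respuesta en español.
Para resolver esto, necesitamos tomar 2 derivadas de nuestra ecuación de la velocidad v(t) = -12·exp(-3·t). Derivando la velocidad, obtenemos la aceleración: a(t) = 36·exp(-3·t). Tomando d/dt de a(t), encontramos j(t) = -108·exp(-3·t). Usando j(t) = -108·exp(-3·t) y sustituyendo t = log(2)/3, encontramos j = -54.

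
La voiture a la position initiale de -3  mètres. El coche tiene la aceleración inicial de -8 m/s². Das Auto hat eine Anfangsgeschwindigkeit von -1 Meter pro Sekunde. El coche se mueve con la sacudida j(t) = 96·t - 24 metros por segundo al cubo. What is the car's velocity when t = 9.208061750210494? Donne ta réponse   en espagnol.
Debemos encontrar la antiderivada de nuestra ecuación de la sacudida j(t) = 96·t - 24 2 veces. Integrando la sacudida y usando la condición inicial a(0) = -8, obtenemos a(t) = 48·t^2 - 24·t - 8. Integrando la aceleración y usando la condición inicial v(0) = -1, obtenemos v(t) = 16·t^3 - 12·t^2 - 8·t - 1. De la ecuación de la velocidad v(t) = 16·t^3 - 12·t^2 - 8·t - 1, sustituimos t = 9.208061750210494 para obtener v = 11399.6640342345.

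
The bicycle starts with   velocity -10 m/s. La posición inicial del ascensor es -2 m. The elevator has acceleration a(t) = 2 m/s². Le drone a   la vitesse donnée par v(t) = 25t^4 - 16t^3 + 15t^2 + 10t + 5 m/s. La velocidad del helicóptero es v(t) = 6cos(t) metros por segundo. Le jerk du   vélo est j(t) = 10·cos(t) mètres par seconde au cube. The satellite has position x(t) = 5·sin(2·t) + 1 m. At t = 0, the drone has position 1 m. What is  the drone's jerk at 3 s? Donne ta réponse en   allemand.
Ausgehend von der Geschwindigkeit v(t) = 25·t^4 - 16·t^3 + 15·t^2 + 10·t + 5, nehmen wir 2 Ableitungen. Die Ableitung von der Geschwindigkeit ergibt die Beschleunigung: a(t) = 100·t^3 - 48·t^2 + 30·t + 10. Mit d/dt von a(t) finden wir j(t) = 300·t^2 - 96·t + 30. Mit j(t) = 300·t^2 - 96·t + 30 und Einsetzen von t = 3, finden wir j = 2442.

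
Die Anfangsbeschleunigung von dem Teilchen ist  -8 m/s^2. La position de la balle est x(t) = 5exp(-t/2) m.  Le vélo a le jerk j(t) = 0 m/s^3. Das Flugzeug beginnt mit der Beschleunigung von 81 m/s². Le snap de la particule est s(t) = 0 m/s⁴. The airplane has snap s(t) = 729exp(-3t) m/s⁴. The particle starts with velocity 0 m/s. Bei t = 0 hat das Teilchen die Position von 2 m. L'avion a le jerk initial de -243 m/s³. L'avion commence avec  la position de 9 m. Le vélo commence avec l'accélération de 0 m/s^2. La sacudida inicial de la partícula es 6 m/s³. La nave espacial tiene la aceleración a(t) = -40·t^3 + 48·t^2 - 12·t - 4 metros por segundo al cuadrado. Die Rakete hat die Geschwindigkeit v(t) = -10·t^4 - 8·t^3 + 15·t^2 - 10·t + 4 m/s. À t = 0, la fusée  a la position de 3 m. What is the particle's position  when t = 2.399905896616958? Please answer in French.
Nous devons intégrer notre équation du snap s(t) = 0 4 fois. En intégrant le snap et en utilisant la condition initiale j(0) = 6, nous obtenons j(t) = 6. En prenant ∫j(t)dt et en appliquant a(0) = -8, nous trouvons a(t) = 6·t - 8. En prenant ∫a(t)dt et en appliquant v(0) = 0, nous trouvons v(t) = t·(3·t - 8). En intégrant la vitesse et en utilisant la condition initiale x(0) = 2, nous obtenons x(t) = t^3 - 4·t^2 + 2. Nous avons la position x(t) = t^3 - 4·t^2 + 2. En substituant t = 2.399905896616958: x(2.399905896616958) = -7.21581929316796.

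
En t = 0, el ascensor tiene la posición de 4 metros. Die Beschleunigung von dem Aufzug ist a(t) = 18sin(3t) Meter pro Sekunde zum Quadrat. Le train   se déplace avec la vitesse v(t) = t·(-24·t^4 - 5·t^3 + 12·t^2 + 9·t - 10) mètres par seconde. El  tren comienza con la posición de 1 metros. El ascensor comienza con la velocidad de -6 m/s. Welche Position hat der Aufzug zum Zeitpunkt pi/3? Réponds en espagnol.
Para resolver esto, necesitamos tomar 2 integrales de nuestra ecuación de la aceleración a(t) = 18·sin(3·t). Tomando ∫a(t)dt y aplicando v(0) = -6, encontramos v(t) = -6·cos(3·t). La antiderivada de la velocidad es la posición. Usando x(0) = 4, obtenemos x(t) = 4 - 2·sin(3·t). Usando x(t) = 4 - 2·sin(3·t) y sustituyendo t = pi/3, encontramos x = 4.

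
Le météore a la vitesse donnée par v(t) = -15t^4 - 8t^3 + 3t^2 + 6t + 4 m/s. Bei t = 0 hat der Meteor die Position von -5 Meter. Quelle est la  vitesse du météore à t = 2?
De l'équation de la vitesse v(t) = -15·t^4 - 8·t^3 + 3·t^2 + 6·t + 4, nous substituons t = 2 pour obtenir v = -276.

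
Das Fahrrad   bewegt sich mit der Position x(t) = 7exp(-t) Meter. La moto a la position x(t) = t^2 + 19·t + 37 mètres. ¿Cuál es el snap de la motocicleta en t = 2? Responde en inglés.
To solve this, we need to take 4 derivatives of our position equation x(t) = t^2 + 19·t + 37. Differentiating position, we get velocity: v(t) = 2·t + 19. Taking d/dt of v(t), we find a(t) = 2. Taking d/dt of a(t), we find j(t) = 0. Taking d/dt of j(t), we find s(t) = 0. We have snap s(t) = 0. Substituting t = 2: s(2) = 0.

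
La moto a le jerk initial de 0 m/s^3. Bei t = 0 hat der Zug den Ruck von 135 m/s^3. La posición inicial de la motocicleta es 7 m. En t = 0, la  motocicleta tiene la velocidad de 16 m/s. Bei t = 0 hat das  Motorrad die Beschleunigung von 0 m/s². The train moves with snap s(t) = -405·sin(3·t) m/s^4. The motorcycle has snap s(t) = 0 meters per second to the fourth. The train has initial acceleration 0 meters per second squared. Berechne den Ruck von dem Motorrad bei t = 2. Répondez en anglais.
We need to integrate our snap equation s(t) = 0 1 time. Integrating snap and using the initial condition j(0) = 0, we get j(t) = 0. From the given jerk equation j(t) = 0, we substitute t = 2 to get j = 0.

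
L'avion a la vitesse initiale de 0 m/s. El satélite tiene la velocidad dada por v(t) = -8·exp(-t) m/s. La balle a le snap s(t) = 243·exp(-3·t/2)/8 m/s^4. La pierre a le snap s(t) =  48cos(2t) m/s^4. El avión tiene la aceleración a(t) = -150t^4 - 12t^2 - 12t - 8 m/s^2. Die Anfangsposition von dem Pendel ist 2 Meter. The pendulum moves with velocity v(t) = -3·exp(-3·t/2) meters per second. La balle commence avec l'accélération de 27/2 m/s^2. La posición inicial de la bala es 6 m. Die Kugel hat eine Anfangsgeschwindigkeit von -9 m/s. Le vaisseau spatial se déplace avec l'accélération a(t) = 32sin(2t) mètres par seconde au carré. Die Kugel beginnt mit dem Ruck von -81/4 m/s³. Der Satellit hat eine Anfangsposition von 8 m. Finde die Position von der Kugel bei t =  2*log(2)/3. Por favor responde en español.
Partiendo del snap s(t) = 243·exp(-3·t/2)/8, tomamos 4 antiderivadas. La antiderivada del snap, con j(0) = -81/4, da la sacudida: j(t) = -81·exp(-3·t/2)/4. La integral de la sacudida es la aceleración. Usando a(0) = 27/2, obtenemos a(t) = 27·exp(-3·t/2)/2. La integral de la aceleración, con v(0) = -9, da la velocidad: v(t) = -9·exp(-3·t/2). Integrando la velocidad y usando la condición inicial x(0) = 6, obtenemos x(t) = 6·exp(-3·t/2). De la ecuación de la posición x(t) = 6·exp(-3·t/2), sustituimos t = 2*log(2)/3 para obtener x = 3.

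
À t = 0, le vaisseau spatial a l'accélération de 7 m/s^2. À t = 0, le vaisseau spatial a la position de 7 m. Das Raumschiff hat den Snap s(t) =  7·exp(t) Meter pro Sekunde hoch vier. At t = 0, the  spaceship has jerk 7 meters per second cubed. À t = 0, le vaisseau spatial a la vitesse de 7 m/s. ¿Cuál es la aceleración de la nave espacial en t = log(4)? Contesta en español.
Partiendo del snap s(t) = 7·exp(t), tomamos 2 integrales. La integral del snap es la sacudida. Usando j(0) = 7, obtenemos j(t) = 7·exp(t). Tomando ∫j(t)dt y aplicando a(0) = 7, encontramos a(t) = 7·exp(t). Tenemos la aceleración a(t) = 7·exp(t). Sustituyendo t = log(4): a(log(4)) = 28.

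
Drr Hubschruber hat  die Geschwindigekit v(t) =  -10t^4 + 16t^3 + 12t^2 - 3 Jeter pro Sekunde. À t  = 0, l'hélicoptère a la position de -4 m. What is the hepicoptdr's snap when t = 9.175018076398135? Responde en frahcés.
Nous devons dériver notre équation de la vitesse v(t) = -10·t^4 + 16·t^3 + 12·t^2 - 3 3 fois. En dérivant la vitesse, nous obtenons l'accélération: a(t) = -40·t^3 + 48·t^2 + 24·t. En prenant d/dt de a(t), nous trouvons j(t) = -120·t^2 + 96·t + 24. La dérivée du jerk donne le snap: s(t) = 96 - 240·t. De l'équation du snap s(t) = 96 - 240·t, nous substituons t = 9.175018076398135 pour obtenir s = -2106.00433833555.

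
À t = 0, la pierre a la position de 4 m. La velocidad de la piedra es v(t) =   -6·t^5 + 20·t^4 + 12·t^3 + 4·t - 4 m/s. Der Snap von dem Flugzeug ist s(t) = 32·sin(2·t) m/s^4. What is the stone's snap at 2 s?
To solve this, we need to take 3 derivatives of our velocity equation v(t) = -6·t^5 + 20·t^4 + 12·t^3 + 4·t - 4. Taking d/dt of v(t), we find a(t) = -30·t^4 + 80·t^3 + 36·t^2 + 4. Differentiating acceleration, we get jerk: j(t) = -120·t^3 + 240·t^2 + 72·t. Taking d/dt of j(t), we find s(t) = -360·t^2 + 480·t + 72. Using s(t) = -360·t^2 + 480·t + 72 and substituting t = 2, we find s = -408.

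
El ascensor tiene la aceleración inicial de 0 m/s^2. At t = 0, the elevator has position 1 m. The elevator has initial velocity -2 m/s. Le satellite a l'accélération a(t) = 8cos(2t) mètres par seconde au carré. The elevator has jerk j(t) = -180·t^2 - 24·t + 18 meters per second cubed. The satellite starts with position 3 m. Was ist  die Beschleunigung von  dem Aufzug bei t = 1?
Um dies zu lösen, müssen wir 1 Stammfunktion unserer Gleichung für den Ruck j(t) = -180·t^2 - 24·t + 18 finden. Durch Integration von dem Ruck und Verwendung der Anfangsbedingung a(0) = 0, erhalten wir a(t) = 6·t·(-10·t^2 - 2·t + 3). Wir haben die Beschleunigung a(t) = 6·t·(-10·t^2 - 2·t + 3). Durch Einsetzen von t = 1: a(1) = -54.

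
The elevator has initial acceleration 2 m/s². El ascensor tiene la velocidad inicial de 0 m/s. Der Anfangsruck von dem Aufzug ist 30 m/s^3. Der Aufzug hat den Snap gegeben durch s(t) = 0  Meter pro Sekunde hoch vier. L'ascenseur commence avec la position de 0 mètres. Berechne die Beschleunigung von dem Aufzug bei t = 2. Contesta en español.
Partiendo del snap s(t) = 0, tomamos 2 antiderivadas. Tomando ∫s(t)dt y aplicando j(0) = 30, encontramos j(t) = 30. Integrando la sacudida y usando la condición inicial a(0) = 2, obtenemos a(t) = 30·t + 2. De la ecuación de la aceleración a(t) = 30·t + 2, sustituimos t = 2 para obtener a = 62.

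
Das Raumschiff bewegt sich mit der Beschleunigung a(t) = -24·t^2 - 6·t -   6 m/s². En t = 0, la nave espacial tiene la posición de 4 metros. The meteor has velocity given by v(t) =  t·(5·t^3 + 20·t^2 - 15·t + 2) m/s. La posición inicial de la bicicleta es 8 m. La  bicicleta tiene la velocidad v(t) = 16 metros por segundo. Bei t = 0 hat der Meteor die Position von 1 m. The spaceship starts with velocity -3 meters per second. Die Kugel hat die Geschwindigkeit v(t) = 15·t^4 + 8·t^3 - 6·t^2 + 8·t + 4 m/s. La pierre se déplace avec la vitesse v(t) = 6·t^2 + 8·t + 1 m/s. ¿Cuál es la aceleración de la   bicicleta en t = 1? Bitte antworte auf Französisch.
En partant de la vitesse v(t) = 16, nous prenons 1 dérivée. La dérivée de la vitesse donne l'accélération: a(t) = 0. De l'équation de l'accélération a(t) = 0, nous substituons t = 1 pour obtenir a = 0.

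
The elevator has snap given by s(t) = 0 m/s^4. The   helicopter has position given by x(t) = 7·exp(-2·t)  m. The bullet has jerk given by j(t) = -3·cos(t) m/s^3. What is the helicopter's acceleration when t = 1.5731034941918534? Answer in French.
Pour résoudre ceci, nous devons prendre 2 dérivées de notre équation de la position x(t) = 7·exp(-2·t). La dérivée de la position donne la vitesse: v(t) = -14·exp(-2·t). En prenant d/dt de v(t), nous trouvons a(t) = 28·exp(-2·t). De l'équation de l'accélération a(t) = 28·exp(-2·t), nous substituons t = 1.5731034941918534 pour obtenir a = 1.20441927557184.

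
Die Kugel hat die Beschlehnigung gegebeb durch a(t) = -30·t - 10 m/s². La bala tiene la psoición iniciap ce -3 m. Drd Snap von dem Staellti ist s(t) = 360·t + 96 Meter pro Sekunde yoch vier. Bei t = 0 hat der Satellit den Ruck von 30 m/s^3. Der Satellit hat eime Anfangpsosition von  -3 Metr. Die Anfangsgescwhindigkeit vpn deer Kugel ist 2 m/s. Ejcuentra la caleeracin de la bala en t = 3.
De la ecuación de la aceleración a(t) = -30·t - 10, sustituimos t = 3 para obtener a = -100.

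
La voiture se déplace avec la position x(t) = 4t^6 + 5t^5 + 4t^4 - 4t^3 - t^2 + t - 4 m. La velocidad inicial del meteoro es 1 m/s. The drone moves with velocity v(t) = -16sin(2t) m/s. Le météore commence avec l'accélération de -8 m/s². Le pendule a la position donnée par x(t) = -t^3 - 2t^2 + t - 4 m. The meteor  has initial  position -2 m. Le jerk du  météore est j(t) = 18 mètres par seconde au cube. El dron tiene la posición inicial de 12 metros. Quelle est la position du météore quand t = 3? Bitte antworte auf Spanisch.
Necesitamos integrar nuestra ecuación de la sacudida j(t) = 18 3 veces. La antiderivada de la sacudida, con a(0) = -8, da la aceleración: a(t) = 18·t - 8. La integral de la aceleración es la velocidad. Usando v(0) = 1, obtenemos v(t) = 9·t^2 - 8·t + 1. La integral de la velocidad es la posición. Usando x(0) = -2, obtenemos x(t) = 3·t^3 - 4·t^2 + t - 2. Tenemos la posición x(t) = 3·t^3 - 4·t^2 + t - 2. Sustituyendo t = 3: x(3) = 46.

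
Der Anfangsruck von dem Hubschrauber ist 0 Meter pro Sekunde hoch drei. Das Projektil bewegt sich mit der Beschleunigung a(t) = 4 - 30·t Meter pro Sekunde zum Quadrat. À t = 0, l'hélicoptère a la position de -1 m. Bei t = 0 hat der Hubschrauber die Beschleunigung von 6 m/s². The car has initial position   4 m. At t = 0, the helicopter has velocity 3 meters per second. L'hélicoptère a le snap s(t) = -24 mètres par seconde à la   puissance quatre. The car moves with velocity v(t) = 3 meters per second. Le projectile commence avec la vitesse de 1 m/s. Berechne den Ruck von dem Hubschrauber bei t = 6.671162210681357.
Wir müssen unsere Gleichung für den Snap s(t) = -24 1-mal integrieren. Das Integral von dem Snap, mit j(0) = 0, ergibt den Ruck: j(t) = -24·t. Aus der Gleichung für den Ruck j(t) = -24·t, setzen wir t = 6.671162210681357 ein und erhalten j = -160.107893056353.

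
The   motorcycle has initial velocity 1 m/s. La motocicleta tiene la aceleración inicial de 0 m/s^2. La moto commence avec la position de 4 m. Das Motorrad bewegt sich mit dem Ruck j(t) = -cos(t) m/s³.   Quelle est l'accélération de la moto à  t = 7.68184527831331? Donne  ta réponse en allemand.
Ausgehend von dem Ruck j(t) = -cos(t), nehmen wir 1 Stammfunktion. Das Integral von dem Ruck, mit a(0) = 0, ergibt die Beschleunigung: a(t) = -sin(t). Wir haben die Beschleunigung a(t) = -sin(t). Durch Einsetzen von t = 7.68184527831331: a(7.68184527831331) = -0.985221084404066.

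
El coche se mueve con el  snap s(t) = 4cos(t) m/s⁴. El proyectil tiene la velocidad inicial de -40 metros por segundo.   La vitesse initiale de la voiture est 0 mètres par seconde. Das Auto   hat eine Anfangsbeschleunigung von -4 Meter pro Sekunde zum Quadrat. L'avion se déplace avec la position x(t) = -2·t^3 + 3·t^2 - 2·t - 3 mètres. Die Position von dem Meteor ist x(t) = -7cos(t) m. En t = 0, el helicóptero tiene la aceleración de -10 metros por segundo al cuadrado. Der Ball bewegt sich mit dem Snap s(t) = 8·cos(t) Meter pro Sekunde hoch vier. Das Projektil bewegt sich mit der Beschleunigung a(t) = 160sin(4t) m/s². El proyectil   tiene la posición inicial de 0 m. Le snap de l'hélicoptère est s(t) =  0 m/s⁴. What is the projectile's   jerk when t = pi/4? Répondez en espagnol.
Para resolver esto, necesitamos tomar 1 derivada de nuestra ecuación de la aceleración a(t) = 160·sin(4·t). Derivando la aceleración, obtenemos la sacudida: j(t) = 640·cos(4·t). De la ecuación de la sacudida j(t) = 640·cos(4·t), sustituimos t = pi/4 para obtener j = -640.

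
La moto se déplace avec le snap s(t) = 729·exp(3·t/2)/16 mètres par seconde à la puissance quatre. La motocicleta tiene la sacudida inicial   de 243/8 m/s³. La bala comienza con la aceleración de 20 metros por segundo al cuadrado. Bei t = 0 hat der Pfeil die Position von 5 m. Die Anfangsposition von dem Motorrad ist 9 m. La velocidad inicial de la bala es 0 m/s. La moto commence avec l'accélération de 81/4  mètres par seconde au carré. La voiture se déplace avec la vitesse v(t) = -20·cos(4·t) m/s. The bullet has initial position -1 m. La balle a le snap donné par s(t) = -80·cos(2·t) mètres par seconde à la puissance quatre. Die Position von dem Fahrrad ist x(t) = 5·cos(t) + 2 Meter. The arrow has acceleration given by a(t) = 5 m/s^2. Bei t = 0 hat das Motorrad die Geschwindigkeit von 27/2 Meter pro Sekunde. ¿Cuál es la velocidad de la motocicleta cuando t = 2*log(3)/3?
Necesitamos integrar nuestra ecuación del snap s(t) = 729·exp(3·t/2)/16 3 veces. Tomando ∫s(t)dt y aplicando j(0) = 243/8, encontramos j(t) = 243·exp(3·t/2)/8. La integral de la sacudida, con a(0) = 81/4, da la aceleración: a(t) = 81·exp(3·t/2)/4. Tomando ∫a(t)dt y aplicando v(0) = 27/2, encontramos v(t) = 27·exp(3·t/2)/2. Tenemos la velocidad v(t) = 27·exp(3·t/2)/2. Sustituyendo t = 2*log(3)/3: v(2*log(3)/3) = 81/2.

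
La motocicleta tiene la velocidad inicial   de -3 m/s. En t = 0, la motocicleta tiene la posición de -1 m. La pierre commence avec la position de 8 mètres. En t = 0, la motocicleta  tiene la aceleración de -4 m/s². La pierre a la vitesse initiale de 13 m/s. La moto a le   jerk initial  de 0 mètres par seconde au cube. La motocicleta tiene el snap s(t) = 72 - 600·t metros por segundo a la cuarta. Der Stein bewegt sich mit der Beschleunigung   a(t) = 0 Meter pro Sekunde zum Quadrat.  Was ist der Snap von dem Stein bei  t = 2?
Ausgehend von der Beschleunigung a(t) = 0, nehmen wir 2 Ableitungen. Durch Ableiten von der Beschleunigung erhalten wir den Ruck: j(t) = 0. Die Ableitung von dem Ruck ergibt den Snap: s(t) = 0. Mit s(t) = 0 und Einsetzen von t = 2, finden wir s = 0.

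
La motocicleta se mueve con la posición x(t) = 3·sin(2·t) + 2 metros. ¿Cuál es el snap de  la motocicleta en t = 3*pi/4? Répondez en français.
Nous devons dériver notre équation de la position x(t) = 3·sin(2·t) + 2 4 fois. En dérivant la position, nous obtenons la vitesse: v(t) = 6·cos(2·t). En dérivant la vitesse, nous obtenons l'accélération: a(t) = -12·sin(2·t). En prenant d/dt de a(t), nous trouvons j(t) = -24·cos(2·t). La dérivée du jerk donne le snap: s(t) = 48·sin(2·t). En utilisant s(t) = 48·sin(2·t) et en substituant t = 3*pi/4, nous trouvons s = -48.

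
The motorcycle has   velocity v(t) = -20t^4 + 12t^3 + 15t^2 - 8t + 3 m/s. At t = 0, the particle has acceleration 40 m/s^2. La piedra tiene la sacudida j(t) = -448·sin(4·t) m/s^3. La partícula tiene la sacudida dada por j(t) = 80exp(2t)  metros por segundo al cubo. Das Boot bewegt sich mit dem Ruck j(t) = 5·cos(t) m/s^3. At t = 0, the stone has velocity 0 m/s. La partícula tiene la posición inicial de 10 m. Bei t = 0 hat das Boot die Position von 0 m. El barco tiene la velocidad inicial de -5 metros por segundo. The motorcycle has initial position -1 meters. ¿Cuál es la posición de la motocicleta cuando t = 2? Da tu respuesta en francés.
Nous devons trouver la primitive de notre équation de la vitesse v(t) = -20·t^4 + 12·t^3 + 15·t^2 - 8·t + 3 1 fois. L'intégrale de la vitesse, avec x(0) = -1, donne la position: x(t) = -4·t^5 + 3·t^4 + 5·t^3 - 4·t^2 + 3·t - 1. En utilisant x(t) = -4·t^5 + 3·t^4 + 5·t^3 - 4·t^2 + 3·t - 1 et en substituant t = 2, nous trouvons x = -51.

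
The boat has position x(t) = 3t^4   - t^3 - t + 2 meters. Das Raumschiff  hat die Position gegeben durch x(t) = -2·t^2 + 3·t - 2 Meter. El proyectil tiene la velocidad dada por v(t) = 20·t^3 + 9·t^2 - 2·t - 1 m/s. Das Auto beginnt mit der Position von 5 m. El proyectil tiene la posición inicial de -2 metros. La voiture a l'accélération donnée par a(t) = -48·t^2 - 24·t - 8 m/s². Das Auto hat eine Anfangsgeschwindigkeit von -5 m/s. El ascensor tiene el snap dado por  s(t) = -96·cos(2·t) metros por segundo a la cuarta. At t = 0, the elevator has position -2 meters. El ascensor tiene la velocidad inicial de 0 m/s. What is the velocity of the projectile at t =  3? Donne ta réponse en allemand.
Aus der Gleichung für die Geschwindigkeit v(t) = 20·t^3 + 9·t^2 - 2·t - 1, setzen wir t = 3 ein und erhalten v = 614.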